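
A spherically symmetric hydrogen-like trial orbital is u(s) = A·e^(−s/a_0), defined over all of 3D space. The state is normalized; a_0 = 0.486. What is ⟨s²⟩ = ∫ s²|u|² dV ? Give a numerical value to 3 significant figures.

By definition ⟨s²⟩ = ∫ s^2 |u(s)|² 4πs² ds.
With ∫₀^∞ s^4 e^(−αs) ds = 4!/α^5, evaluating both integrals, ⟨s²⟩ = 3·a_0^2.
With a_0 = 0.486, ⟨s^2⟩ = 0.7086.

⟨s^2⟩ ≈ 0.709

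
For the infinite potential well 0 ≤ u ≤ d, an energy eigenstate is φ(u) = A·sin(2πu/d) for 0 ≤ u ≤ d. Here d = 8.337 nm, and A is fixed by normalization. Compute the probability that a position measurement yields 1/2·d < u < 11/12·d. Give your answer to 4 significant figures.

P = ∫_{1/2·d}^{11/12·d} |φ(u)|² du.
The normalization integral ∫|φ|²du over the whole domain equals d/2·A², and A² cancels in the ratio.
In terms of t = u/d (A² and the length scale cancel between numerator and denominator), P = [∫_{1/2}^{11/12} sin(2·π·t)^2 dt] / [∫_{0}^{1} sin(2·π·t)^2 dt].
Using ∫ sin(2·π·t)^2 dt = t/2 - sin(4·π·t)/(8·π), the numerator is √(3)/(16·π) + 5/24 and the denominator is 1/2.
Evaluating gives P = √(3)/(8·π) + 5/12.

P ≈ 0.4856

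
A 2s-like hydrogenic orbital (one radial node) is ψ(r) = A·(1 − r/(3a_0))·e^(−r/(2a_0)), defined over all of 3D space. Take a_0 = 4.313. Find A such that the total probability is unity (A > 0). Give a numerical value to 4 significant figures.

A ≈ 0.03857

Normalization requires ∫|ψ|² 4πr² dr = 1, integrated from 0 to ∞.
(Spherical symmetry: dV = 4πr² dr.)
Using ∫₀^∞ rⁿ e^(−αr) dr = n!/αⁿ⁺¹, carrying out the integral gives A² · 8·π·a_0^3/3.
Hence A² = 1/[8·π·a_0^3/3].
Plugging in a_0 = 4.313 yields A = 0.038572.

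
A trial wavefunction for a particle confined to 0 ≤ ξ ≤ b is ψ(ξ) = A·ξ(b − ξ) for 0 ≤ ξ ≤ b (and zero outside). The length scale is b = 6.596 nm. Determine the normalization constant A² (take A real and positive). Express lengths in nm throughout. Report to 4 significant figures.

We need A² ∫|f|² dξ = 1, taking the integral from 0 to b.
Expanding the polynomial and integrating term by term, carrying out the integral gives A² · b^5/30.
With b = 6.596: A² = 0.0024028 and A = 0.049018.

A^2 ≈ 0.002403 nm^(-5)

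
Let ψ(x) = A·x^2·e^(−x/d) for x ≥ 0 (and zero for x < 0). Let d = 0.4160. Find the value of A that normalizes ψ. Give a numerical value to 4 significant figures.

We need A² ∫|f|² dx = 1, taking the integral from 0 to ∞.
With ∫₀^∞ x^4 e^(−αx) dx = 4!/α^5, carrying out the integral gives A² · 3·d^5/4.
With d = 0.4160: A² = 107.02 and A = 10.345.

A ≈ 10.35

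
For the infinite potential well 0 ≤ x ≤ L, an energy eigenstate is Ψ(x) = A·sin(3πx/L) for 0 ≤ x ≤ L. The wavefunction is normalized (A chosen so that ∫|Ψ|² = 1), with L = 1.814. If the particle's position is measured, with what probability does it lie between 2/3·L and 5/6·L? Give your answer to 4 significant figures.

|Ψ|² is the probability density, so P = ∫_{2/3·L}^{5/6·L} |Ψ|² dx.
With A² fixed by ∫|Ψ|² = 1, i.e. A² = (L/2)^(−1), substitute and integrate.
Let u = x/L; then A² and the length scale cancel, so P = ∫_{2/3}^{5/6} sin(3·π·u)^2 du ÷ ∫_{0}^{1} sin(3·π·u)^2 du.
With ∫ sin(3·π·u)^2 du = u/2 - sin(6·π·u)/(12·π) + C, the region integral is 1/12 and the full one is 1/2.
The result is P = 1/6.

P ≈ 0.1667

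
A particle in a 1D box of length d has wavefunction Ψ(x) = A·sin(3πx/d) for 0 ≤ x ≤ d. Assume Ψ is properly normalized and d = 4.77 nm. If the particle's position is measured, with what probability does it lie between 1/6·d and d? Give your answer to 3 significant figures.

P ≈ 0.833

|Ψ|² is the probability density, so P = ∫_{1/6·d}^{d} |Ψ|² dx.
With A² fixed by ∫|Ψ|² = 1, i.e. A² = (d/2)^(−1), substitute and integrate.
Substituting u = x/d, A² and the length scale cancel in the ratio: P = ∫_{1/6}^{1} sin(3·π·u)^2 du / ∫_{0}^{1} sin(3·π·u)^2 du.
Using ∫ sin(3·π·u)^2 du = u/2 - sin(6·π·u)/(12·π), the numerator is 5/12 and the denominator is 1/2.
This works out to P = 5/6.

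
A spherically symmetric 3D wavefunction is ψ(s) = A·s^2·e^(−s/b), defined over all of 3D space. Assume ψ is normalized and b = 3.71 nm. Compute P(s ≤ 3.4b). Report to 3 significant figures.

P ≈ 0.520

With dV = 4πs²ds, the probability is ∫|ψ|² dV over s ≤ 3.4b.
The full normalization integral is A²·[45·π·b^7/2] = 1, fixing A².
In terms of u = s/b (A², 4π and the length scale all cancel between numerator and denominator), P = [∫_{0}^{3.4} u^6·e^(-2·u) du] / [∫_{0}^{∞} u^6·e^(-2·u) du].
Using ∫ u^6·e^(-2·u) du = -(4·u^6 + 12·u^5 + 30·u^4 + 60·u^3 + 90·u^2 + 90·u + 45)·e^(-2·u)/8, the numerator is ≈ 2.9255 and the denominator is 45/8.
This evaluates to P = 0.5201.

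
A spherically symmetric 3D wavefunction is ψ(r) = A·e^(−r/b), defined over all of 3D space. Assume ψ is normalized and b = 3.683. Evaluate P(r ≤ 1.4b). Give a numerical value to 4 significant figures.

Integrate the radial probability density 4πr²|ψ|² over r ≤ 1.4b.
The full normalization integral is A²·[π·b^3] = 1, fixing A².
Let u = r/b; then A², 4π and the length scale all cancel, so P = ∫_{0}^{1.4} u^2·e^(-2·u) du ÷ ∫_{0}^{∞} u^2·e^(-2·u) du.
Using ∫ u^2·e^(-2·u) du = -(2·u^2 + 2·u + 1)·e^(-2·u)/4, the numerator is 1/4 - 193·e^(-14/5)/100 and the denominator is 1/4.
Taking the ratio yields P = 0.53055.

P ≈ 0.5305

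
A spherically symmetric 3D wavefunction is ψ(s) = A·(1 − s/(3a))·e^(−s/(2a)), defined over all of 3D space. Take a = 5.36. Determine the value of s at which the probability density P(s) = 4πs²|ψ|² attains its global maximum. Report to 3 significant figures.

The maximum of P(s) = 4πs²|ψ|² occurs where its derivative vanishes.
Solving yields s = a.
With a = 5.36, the most probable radial distance is 5.360.

s ≈ 5.36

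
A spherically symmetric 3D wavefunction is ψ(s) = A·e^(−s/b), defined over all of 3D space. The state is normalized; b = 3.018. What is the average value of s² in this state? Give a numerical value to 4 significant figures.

By definition ⟨s²⟩ = ∫ s^2 |ψ(s)|² 4πs² ds.
Evaluating both integrals, ⟨s²⟩ = 3·b^2.
Putting b = 3.018 gives 27.325.

⟨s^2⟩ ≈ 27.32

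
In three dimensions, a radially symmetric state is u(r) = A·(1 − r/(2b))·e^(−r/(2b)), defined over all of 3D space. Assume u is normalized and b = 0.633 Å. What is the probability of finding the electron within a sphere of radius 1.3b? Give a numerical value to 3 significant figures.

Integrate the radial probability density 4πr²|u|² over r ≤ 1.3b.
The full normalization integral is A²·[8·π·b^3] = 1, fixing A².
Let t = r/b; then A², 4π and the length scale all cancel, so P = ∫_{0}^{1.3} t^2·(1 - t/2)^2·e^(-t) dt ÷ ∫_{0}^{∞} t^2·(1 - t/2)^2·e^(-t) dt.
Using ∫ t^2·(1 - t/2)^2·e^(-t) dt = -(t^4/4 + t^2 + 2·t + 2)·e^(-t), the numerator is ≈ 0.091181 and the denominator is 2.
Taking the ratio yields P = 0.04559.

P ≈ 0.0456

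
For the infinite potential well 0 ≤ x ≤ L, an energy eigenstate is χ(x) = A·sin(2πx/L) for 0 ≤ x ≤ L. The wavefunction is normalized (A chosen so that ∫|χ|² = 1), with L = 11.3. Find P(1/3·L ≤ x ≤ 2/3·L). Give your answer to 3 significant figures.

The probability is P = ∫ |χ|² dx over [1/3·L, 2/3·L].
With A² fixed by ∫|χ|² = 1, i.e. A² = (L/2)^(−1), substitute and integrate.
Let u = x/L; then A² and the length scale cancel, so P = ∫_{1/3}^{2/3} sin(2·π·u)^2 du ÷ ∫_{0}^{1} sin(2·π·u)^2 du.
An antiderivative of sin(2·π·u)^2 is u/2 - sin(4·π·u)/(8·π); evaluating from 1/3 to 2/3 gives -√(3)/(8·π) + 1/6, while the full integral is 1/2.
Taking the ratio, P = (-√(3)/4 + π/3)/π.

P ≈ 0.196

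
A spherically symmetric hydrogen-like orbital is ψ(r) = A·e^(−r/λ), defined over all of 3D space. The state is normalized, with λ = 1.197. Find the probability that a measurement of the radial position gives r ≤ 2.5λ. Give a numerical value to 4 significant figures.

P ≈ 0.8753

Integrate the radial probability density 4πr²|ψ|² over r ≤ 2.5λ.
Normalization gives A² = 1/(π·λ^3).
In terms of u = r/λ (A², 4π and the length scale all cancel between numerator and denominator), P = [∫_{0}^{2.5} u^2·e^(-2·u) du] / [∫_{0}^{∞} u^2·e^(-2·u) du].
An antiderivative of u^2·e^(-2·u) is -(2·u^2 + 2·u + 1)·e^(-2·u)/4; evaluating from 0 to 2.5 gives 1/4 - 37·e^(-5)/8, while the full integral is 1/4.
Taking the ratio yields P = 0.87535.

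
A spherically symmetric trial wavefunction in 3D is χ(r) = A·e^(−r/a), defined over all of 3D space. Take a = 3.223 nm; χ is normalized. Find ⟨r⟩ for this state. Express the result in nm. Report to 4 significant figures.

⟨r⟩ = ∫ r |χ|² 4πr² dr over the full domain.
Since the A² factors cancel between numerator and denominator, ⟨r⟩ = 3·a/2.
Putting a = 3.223 gives 4.8345.

⟨r⟩ ≈ 4.835 nm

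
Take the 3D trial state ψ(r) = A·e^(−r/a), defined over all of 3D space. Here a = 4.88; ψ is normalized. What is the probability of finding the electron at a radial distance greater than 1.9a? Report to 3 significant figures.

Integrate the radial probability density 4πr²|ψ|² over r > 1.9a.
A² is fixed by ∫₀^∞ 4πr²|ψ|² dr = 1, i.e. A² = (π·a^3)^(−1).
Substituting u = r/a, A², 4π and the length scale all cancel in the ratio: P = ∫_{1.9}^{∞} u^2·e^(-2·u) du / ∫_{0}^{∞} u^2·e^(-2·u) du.
With ∫ u^2·e^(-2·u) du = -(2·u^2 + 2·u + 1)·e^(-2·u)/4 + C, the region integral is 601·e^(-19/5)/200 and the full one is 1/4.
The region integral divided by the full integral gives P = 0.2689.

P ≈ 0.269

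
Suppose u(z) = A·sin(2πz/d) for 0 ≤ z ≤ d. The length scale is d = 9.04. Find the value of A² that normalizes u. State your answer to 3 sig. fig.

A^2 ≈ 0.221

We need A² ∫|f|² dz = 1, taking the integral from 0 to d.
With ∫₀^d sin²(nπz/d) dz = d/2, with u = A·sin(2πz/d), the integral evaluates to A²·[d/2].
Plugging in d = 9.04 yields A = 0.4704.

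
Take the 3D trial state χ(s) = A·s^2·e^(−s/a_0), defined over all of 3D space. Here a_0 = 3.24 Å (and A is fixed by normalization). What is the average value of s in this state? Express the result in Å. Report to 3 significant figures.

⟨s⟩ ≈ 11.3 Å

The expectation value is the |χ|²-weighted average of s: ∫ s|χ|² 4πs² ds.
Since the A² factors cancel between numerator and denominator, ⟨s⟩ = 7·a_0/2.
Putting a_0 = 3.24 gives 11.34.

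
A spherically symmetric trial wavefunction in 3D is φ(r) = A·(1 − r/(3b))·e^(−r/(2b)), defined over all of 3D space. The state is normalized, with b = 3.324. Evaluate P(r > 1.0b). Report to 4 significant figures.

P ≈ 0.8584

P = ∫ |φ|² 4πr² dr over r > 1.0b.
Normalization gives A² = 1/(8·π·b^3/3).
In terms of u = r/b (A², 4π and the length scale all cancel between numerator and denominator), P = [∫_{1.0}^{∞} u^2·(1 - u/3)^2·e^(-u) du] / [∫_{0}^{∞} u^2·(1 - u/3)^2·e^(-u) du].
Using ∫ u^2·(1 - u/3)^2·e^(-u) du = (-u^4 + 2·u^3 - 3·u^2 - 6·u - 6)·e^(-u)/9, the numerator is 14·e^(-1)/9 and the denominator is 2/3.
Taking the ratio yields P = 0.85839.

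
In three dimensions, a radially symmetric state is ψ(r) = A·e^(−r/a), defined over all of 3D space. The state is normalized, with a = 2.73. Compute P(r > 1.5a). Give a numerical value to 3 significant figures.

P = ∫ |ψ|² 4πr² dr over r > 1.5a.
A² is fixed by ∫₀^∞ 4πr²|ψ|² dr = 1, i.e. A² = (π·a^3)^(−1).
In terms of u = r/a (A², 4π and the length scale all cancel between numerator and denominator), P = [∫_{1.5}^{∞} u^2·e^(-2·u) du] / [∫_{0}^{∞} u^2·e^(-2·u) du].
An antiderivative of u^2·e^(-2·u) is -(2·u^2 + 2·u + 1)·e^(-2·u)/4; evaluating from 1.5 to ∞ gives 17·e^(-3)/8, while the full integral is 1/4.
This evaluates to P = 0.4232.

P ≈ 0.423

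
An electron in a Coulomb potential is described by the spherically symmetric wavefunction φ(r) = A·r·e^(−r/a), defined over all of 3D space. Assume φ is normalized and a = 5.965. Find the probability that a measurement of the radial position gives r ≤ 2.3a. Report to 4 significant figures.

P ≈ 0.4868

Integrate the radial probability density 4πr²|φ|² over r ≤ 2.3a.
A² is fixed by ∫₀^∞ 4πr²|φ|² dr = 1, i.e. A² = (3·π·a^5)^(−1).
Let u = r/a; then A², 4π and the length scale all cancel, so P = ∫_{0}^{2.3} u^4·e^(-2·u) du ÷ ∫_{0}^{∞} u^4·e^(-2·u) du.
Using ∫ u^4·e^(-2·u) du = -(u^4/2 + u^3 + 3·u^2/2 + 3·u/2 + 3/4)·e^(-2·u), the numerator is ≈ 0.365074 and the denominator is 3/4.
This evaluates to P = 0.48677.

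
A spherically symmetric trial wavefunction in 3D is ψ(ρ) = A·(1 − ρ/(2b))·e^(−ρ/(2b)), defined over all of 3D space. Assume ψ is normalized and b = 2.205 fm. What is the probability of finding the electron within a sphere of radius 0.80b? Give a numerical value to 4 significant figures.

P ≈ 0.02442

P = ∫ |ψ|² 4πρ² dρ over ρ ≤ 0.80b.
Normalization gives A² = 1/(8·π·b^3).
In terms of u = ρ/b (A², 4π and the length scale all cancel between numerator and denominator), P = [∫_{0}^{0.80} u^2·(1 - u/2)^2·e^(-u) du] / [∫_{0}^{∞} u^2·(1 - u/2)^2·e^(-u) du].
Using ∫ u^2·(1 - u/2)^2·e^(-u) du = -(u^4/4 + u^2 + 2·u + 2)·e^(-u), the numerator is 2 - 2714·e^(-4/5)/625 and the denominator is 2.
This evaluates to P = 0.024417.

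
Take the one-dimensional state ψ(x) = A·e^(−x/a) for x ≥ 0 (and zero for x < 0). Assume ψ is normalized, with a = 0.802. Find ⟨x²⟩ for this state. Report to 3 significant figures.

By definition ⟨x²⟩ = ∫ x^2 |ψ(x)|² dx.
Using ∫₀^∞ xⁿ e^(−αx) dx = n!/αⁿ⁺¹, evaluating both integrals, ⟨x²⟩ = a^2/2.
With a = 0.802, ⟨x^2⟩ = 0.3216.

⟨x^2⟩ ≈ 0.322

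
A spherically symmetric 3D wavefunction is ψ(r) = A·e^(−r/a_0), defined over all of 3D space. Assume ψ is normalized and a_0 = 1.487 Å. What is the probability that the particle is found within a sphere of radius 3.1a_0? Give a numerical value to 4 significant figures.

P ≈ 0.9464

P = ∫ |ψ|² 4πr² dr over r ≤ 3.1a_0.
Normalization gives A² = 1/(π·a_0^3).
In terms of u = r/a_0 (A², 4π and the length scale all cancel between numerator and denominator), P = [∫_{0}^{3.1} u^2·e^(-2·u) du] / [∫_{0}^{∞} u^2·e^(-2·u) du].
An antiderivative of u^2·e^(-2·u) is -(2·u^2 + 2·u + 1)·e^(-2·u)/4; evaluating from 0 to 3.1 gives 1/4 - 1321·e^(-31/5)/200, while the full integral is 1/4.
This evaluates to P = 0.94638.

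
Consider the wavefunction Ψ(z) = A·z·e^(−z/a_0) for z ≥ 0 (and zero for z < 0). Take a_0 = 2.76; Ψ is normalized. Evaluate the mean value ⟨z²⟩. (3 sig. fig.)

The expectation value is the |Ψ|²-weighted average of z^2: ∫ z^2|Ψ|² dz.
With ∫₀^∞ z^4 e^(−αz) dz = 4!/α^5, since the A² factors cancel between numerator and denominator, ⟨z²⟩ = 3·a_0^2.
Putting a_0 = 2.76 gives 22.85.

⟨z^2⟩ ≈ 22.9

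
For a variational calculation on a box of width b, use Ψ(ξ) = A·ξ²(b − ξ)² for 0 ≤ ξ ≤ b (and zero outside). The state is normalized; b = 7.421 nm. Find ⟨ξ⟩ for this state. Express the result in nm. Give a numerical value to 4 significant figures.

By definition ⟨ξ⟩ = ∫ ξ |Ψ(ξ)|² dξ.
The ratio of the moment integral to the normalization integral gives ⟨ξ⟩ = b/2.
With b = 7.421, ⟨ξ⟩ = 3.7105.

⟨ξ⟩ ≈ 3.711 nm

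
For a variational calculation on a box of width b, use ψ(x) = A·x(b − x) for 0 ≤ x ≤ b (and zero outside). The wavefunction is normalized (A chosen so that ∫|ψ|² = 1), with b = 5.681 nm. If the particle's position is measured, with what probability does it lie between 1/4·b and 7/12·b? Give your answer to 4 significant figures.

P = ∫_{1/4·b}^{7/12·b} |ψ(x)|² dx.
Since A² = 1/(b^5/30), this is the region integral divided by the full normalization integral.
In terms of u = x/b (A² and the length scale cancel between numerator and denominator), P = [∫_{1/4}^{7/12} u^2·(1 - u)^2 du] / [∫_{0}^{1} u^2·(1 - u)^2 du].
An antiderivative of u^2·(1 - u)^2 is u^3·(6·u^2 - 15·u + 10)/30; evaluating from 1/4 to 7/12 gives ≈ 0.0183288, while the full integral is 1/30.
Taking the ratio, P = 0.54986.

P ≈ 0.5499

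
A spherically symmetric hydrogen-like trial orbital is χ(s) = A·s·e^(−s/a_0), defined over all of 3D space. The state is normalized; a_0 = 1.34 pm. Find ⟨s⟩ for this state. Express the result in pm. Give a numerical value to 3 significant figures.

⟨s⟩ ≈ 3.35 pm

By definition ⟨s⟩ = ∫ s |χ(s)|² 4πs² ds.
Recall ∫₀^∞ s^m e^(−s/β) ds = m!·β^(m+1), the ratio of the moment integral to the normalization integral gives ⟨s⟩ = 5·a_0/2.
With a_0 = 1.34, ⟨s⟩ = 3.350.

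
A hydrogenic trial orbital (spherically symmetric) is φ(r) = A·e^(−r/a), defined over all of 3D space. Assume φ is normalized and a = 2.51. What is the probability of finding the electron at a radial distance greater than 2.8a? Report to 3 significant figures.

P ≈ 0.0824

P = ∫ |φ|² 4πr² dr over r > 2.8a.
A² is fixed by ∫₀^∞ 4πr²|φ|² dr = 1, i.e. A² = (π·a^3)^(−1).
Substituting u = r/a, A², 4π and the length scale all cancel in the ratio: P = ∫_{2.8}^{∞} u^2·e^(-2·u) du / ∫_{0}^{∞} u^2·e^(-2·u) du.
An antiderivative of u^2·e^(-2·u) is -(2·u^2 + 2·u + 1)·e^(-2·u)/4; evaluating from 2.8 to ∞ gives 557·e^(-28/5)/100, while the full integral is 1/4.
This evaluates to P = 0.08239.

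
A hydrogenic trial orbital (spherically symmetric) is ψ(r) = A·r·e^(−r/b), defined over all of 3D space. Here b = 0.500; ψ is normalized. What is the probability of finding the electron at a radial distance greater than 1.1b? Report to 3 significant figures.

P ≈ 0.928

With dV = 4πr²dr, the probability is ∫|ψ|² dV over r > 1.1b.
The full normalization integral is A²·[3·π·b^5] = 1, fixing A².
Let u = r/b; then A², 4π and the length scale all cancel, so P = ∫_{1.1}^{∞} u^4·e^(-2·u) du ÷ ∫_{0}^{∞} u^4·e^(-2·u) du.
Using ∫ u^4·e^(-2·u) du = -(u^4/2 + u^3 + 3·u^2/2 + 3·u/2 + 3/4)·e^(-2·u), the numerator is ≈ 0.69563 and the denominator is 3/4.
This evaluates to P = 0.9275.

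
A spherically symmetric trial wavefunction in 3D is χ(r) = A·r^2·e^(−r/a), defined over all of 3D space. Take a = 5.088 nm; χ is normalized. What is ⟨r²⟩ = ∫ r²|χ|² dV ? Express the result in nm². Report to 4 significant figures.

⟨r^2⟩ ≈ 362.4 nm^2

The expectation value is the |χ|²-weighted average of r^2: ∫ r^2|χ|² 4πr² dr.
The ratio of the moment integral to the normalization integral gives ⟨r²⟩ = 14·a^2.
With a = 5.088, ⟨r^2⟩ = 362.43.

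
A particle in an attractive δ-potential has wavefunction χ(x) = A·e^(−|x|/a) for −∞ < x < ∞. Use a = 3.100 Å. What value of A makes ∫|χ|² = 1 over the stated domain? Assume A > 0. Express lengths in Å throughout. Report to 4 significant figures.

The normalization condition is ∫|χ|² dx = 1 from −∞ to ∞.
∫|χ|² dx = A²·(a).
So A² = (a)^(−1).
Plugging in a = 3.100 yields A = 0.56796.

A ≈ 0.5680 Å^(-1/2)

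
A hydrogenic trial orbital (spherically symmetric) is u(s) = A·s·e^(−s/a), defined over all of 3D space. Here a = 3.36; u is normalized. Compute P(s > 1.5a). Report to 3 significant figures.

Integrate the radial probability density 4πs²|u|² over s > 1.5a.
A² is fixed by ∫₀^∞ 4πs²|u|² ds = 1, i.e. A² = (3·π·a^5)^(−1).
Let t = s/a; then A², 4π and the length scale all cancel, so P = ∫_{1.5}^{∞} t^4·e^(-2·t) dt ÷ ∫_{0}^{∞} t^4·e^(-2·t) dt.
An antiderivative of t^4·e^(-2·t) is -(t^4/2 + t^3 + 3·t^2/2 + 3·t/2 + 3/4)·e^(-2·t); evaluating from 1.5 to ∞ gives 393·e^(-3)/32, while the full integral is 3/4.
Taking the ratio yields P = 0.8153.

P ≈ 0.815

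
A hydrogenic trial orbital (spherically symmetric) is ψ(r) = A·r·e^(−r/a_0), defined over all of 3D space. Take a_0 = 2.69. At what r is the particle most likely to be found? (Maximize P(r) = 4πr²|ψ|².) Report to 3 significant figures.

r ≈ 5.38

The maximum of P(r) = 4πr²|ψ|² occurs where its derivative vanishes.
This gives r = 2·a_0.
With a_0 = 2.69, the most probable radial distance is 5.380.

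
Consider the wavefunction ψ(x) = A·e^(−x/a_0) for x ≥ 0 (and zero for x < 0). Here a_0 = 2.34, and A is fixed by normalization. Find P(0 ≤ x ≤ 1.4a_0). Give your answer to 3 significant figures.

P = ∫_{0}^{1.4a_0} |ψ(x)|² dx.
Since A² = 1/(a_0/2), this is the region integral divided by the full normalization integral.
Substituting u = x/a_0, A² and the length scale cancel in the ratio: P = ∫_{0}^{1.4} e^(-2·u) du / ∫_{0}^{∞} e^(-2·u) du.
An antiderivative of e^(-2·u) is -e^(-2·u)/2; evaluating from 0 to 1.4 gives 1/2 - e^(-14/5)/2, while the full integral is 1/2.
The result is P = 0.9392.

P ≈ 0.939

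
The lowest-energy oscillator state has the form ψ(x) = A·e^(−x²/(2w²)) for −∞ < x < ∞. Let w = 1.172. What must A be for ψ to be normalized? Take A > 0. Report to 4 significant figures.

A ≈ 0.6938

Require ∫ |ψ|² dx = 1 over the whole domain.
With ∫_{−∞}^{∞} x^(2m) e^(−αx²) dx = (2m−1)!!·√π / (2^m α^(m+1/2)), ∫|ψ|² dx = A²·(√(π)·w).
So A² = (√(π)·w)^(−1).
Substituting w = 1.172 gives A² = 0.48139, so A = 0.69382.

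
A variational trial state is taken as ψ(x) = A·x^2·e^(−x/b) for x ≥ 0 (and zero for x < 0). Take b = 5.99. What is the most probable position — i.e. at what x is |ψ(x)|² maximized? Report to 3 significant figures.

x ≈ 12.0

The maximum of |ψ(x)|² occurs where its derivative vanishes.
Solving yields x = 2·b.
With b = 5.99, the most probable position is 11.98.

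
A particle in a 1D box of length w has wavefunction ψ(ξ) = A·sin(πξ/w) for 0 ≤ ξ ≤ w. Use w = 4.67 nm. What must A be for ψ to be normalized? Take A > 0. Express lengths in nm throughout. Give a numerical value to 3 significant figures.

We need A² ∫|f|² dξ = 1, taking the integral from 0 to w.
With ψ = A·sin(πξ/w), the integral evaluates to A²·[w/2].
Hence A² = 1/[w/2].
Plugging in w = 4.67 yields A = 0.6544.

A ≈ 0.654 nm^(-1/2)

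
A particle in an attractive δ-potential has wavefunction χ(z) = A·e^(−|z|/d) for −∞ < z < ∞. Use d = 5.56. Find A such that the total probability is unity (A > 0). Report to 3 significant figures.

We need A² ∫|f|² dz = 1, taking the integral from −∞ to ∞.
Recall ∫₀^∞ z^m e^(−z/β) dz = m!·β^(m+1), the integral (without the A² prefactor) comes out to d.
Substituting d = 5.56 gives A² = 0.1799, so A = 0.4241.

A ≈ 0.424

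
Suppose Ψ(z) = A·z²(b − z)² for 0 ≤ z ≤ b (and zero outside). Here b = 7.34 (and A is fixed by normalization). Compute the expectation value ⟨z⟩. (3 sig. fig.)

The expectation value is the |Ψ|²-weighted average of z: ∫ z|Ψ|² dz.
Expanding the polynomial and integrating term by term, evaluating both integrals, ⟨z⟩ = b/2.
Putting b = 7.34 gives 3.670.

⟨z⟩ ≈ 3.67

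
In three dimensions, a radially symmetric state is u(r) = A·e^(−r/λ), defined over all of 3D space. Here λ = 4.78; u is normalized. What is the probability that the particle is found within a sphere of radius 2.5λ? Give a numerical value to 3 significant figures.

Integrate the radial probability density 4πr²|u|² over r ≤ 2.5λ.
A² is fixed by ∫₀^∞ 4πr²|u|² dr = 1, i.e. A² = (π·λ^3)^(−1).
Let t = r/λ; then A², 4π and the length scale all cancel, so P = ∫_{0}^{2.5} t^2·e^(-2·t) dt ÷ ∫_{0}^{∞} t^2·e^(-2·t) dt.
With ∫ t^2·e^(-2·t) dt = -(2·t^2 + 2·t + 1)·e^(-2·t)/4 + C, the region integral is 1/4 - 37·e^(-5)/8 and the full one is 1/4.
This evaluates to P = 0.8753.

P ≈ 0.875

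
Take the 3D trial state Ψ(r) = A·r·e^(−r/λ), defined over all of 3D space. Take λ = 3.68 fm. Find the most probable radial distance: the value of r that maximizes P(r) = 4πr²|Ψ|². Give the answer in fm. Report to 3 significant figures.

r ≈ 7.36 fm

Set d/dr [P(r) = 4πr²|Ψ|²] = 0 and solve for r > 0.
This gives r = 2·λ.
With λ = 3.68, the most probable radial distance is 7.360 fm.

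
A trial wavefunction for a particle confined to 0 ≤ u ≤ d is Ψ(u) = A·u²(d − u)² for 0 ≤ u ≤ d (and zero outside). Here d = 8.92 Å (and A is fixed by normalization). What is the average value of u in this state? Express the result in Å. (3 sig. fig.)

The expectation value is the |Ψ|²-weighted average of u: ∫ u|Ψ|² du.
Evaluating both integrals, ⟨u⟩ = d/2.
Putting d = 8.92 gives 4.460.

⟨u⟩ ≈ 4.46 Å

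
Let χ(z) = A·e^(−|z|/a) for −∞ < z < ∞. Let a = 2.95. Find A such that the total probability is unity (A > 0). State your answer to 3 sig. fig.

A ≈ 0.582

Normalization requires ∫|χ|² dz = 1, integrated from −∞ to ∞.
Using ∫₀^∞ zⁿ e^(−αz) dz = n!/αⁿ⁺¹, carrying out the integral gives A² · a.
So A² = (a)^(−1).
Substituting a = 2.95 gives A² = 0.3390, so A = 0.5822.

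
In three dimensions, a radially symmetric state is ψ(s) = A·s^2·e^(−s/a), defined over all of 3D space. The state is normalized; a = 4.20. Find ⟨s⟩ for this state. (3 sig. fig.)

⟨s⟩ ≈ 14.7

⟨s⟩ = ∫ s |ψ|² 4πs² ds over the full domain.
Since the A² factors cancel between numerator and denominator, ⟨s⟩ = 7·a/2.
With a = 4.20, ⟨s⟩ = 14.70.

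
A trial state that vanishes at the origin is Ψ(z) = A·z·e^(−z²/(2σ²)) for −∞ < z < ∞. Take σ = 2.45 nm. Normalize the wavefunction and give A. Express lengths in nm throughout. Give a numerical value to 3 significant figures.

A ≈ 0.277 nm^(-3/2)

The normalization condition is ∫|Ψ|² dz = 1 from −∞ to ∞.
∫|Ψ|² dz = A²·(√(π)·σ^3/2).
Setting this equal to 1 gives A² = 1/(√(π)·σ^3/2).
Plugging in σ = 2.45 yields A = 0.2770.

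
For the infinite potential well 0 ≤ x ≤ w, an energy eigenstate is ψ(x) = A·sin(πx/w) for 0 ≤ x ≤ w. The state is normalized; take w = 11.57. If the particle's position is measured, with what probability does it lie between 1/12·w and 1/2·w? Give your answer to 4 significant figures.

P = ∫_{1/12·w}^{1/2·w} |ψ(x)|² dx.
Since A² = 1/(w/2), this is the region integral divided by the full normalization integral.
In terms of u = x/w (A² and the length scale cancel between numerator and denominator), P = [∫_{1/12}^{1/2} sin(π·u)^2 du] / [∫_{0}^{1} sin(π·u)^2 du].
An antiderivative of sin(π·u)^2 is u/2 - sin(2·π·u)/(4·π); evaluating from 1/12 to 1/2 gives 1/(8·π) + 5/24, while the full integral is 1/2.
The result is P = (3 + 5·π)/(12·π).

P ≈ 0.4962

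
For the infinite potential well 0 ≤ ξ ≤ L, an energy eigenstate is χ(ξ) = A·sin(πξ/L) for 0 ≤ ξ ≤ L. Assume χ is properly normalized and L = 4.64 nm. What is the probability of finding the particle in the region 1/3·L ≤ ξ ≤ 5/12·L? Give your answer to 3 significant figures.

P ≈ 0.142

The probability is P = ∫ |χ|² dξ over [1/3·L, 5/12·L].
The normalization integral ∫|χ|²dξ over the whole domain equals L/2·A², and A² cancels in the ratio.
Substituting u = ξ/L, A² and the length scale cancel in the ratio: P = ∫_{1/3}^{5/12} sin(π·u)^2 du / ∫_{0}^{1} sin(π·u)^2 du.
With ∫ sin(π·u)^2 du = u/2 - sin(2·π·u)/(4·π) + C, the region integral is -1/(8·π) + 1/24 + √(3)/(8·π) and the full one is 1/2.
This works out to P = (-3 + π + 3·√(3))/(12·π).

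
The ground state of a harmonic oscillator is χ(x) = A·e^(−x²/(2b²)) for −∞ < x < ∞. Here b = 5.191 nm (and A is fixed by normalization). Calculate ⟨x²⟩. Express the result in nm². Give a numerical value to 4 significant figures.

⟨x^2⟩ ≈ 13.47 nm^2

The expectation value is the |χ|²-weighted average of x^2: ∫ x^2|χ|² dx.
Evaluating both integrals, ⟨x²⟩ = b^2/2.
Putting b = 5.191 gives 13.473.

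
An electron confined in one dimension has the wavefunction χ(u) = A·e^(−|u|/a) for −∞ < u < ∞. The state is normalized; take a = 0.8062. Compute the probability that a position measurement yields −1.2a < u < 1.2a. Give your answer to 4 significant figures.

|χ|² is the probability density, so P = ∫_{−1.2a}^{1.2a} |χ|² du.
Since A² = 1/(a), this is the region integral divided by the full normalization integral.
By symmetry take twice the u ≥ 0 contribution in numerator and denominator; the 2's cancel. Substituting t = u/a, A² and the length scale cancel in the ratio: P = ∫_{0}^{1.2} e^(-2·t) dt / ∫_{0}^{∞} e^(-2·t) dt.
Using ∫ e^(-2·t) dt = -e^(-2·t)/2, the numerator is 1/2 - e^(-12/5)/2 and the denominator is 1/2.
Taking the ratio, P = 0.90928.

P ≈ 0.9093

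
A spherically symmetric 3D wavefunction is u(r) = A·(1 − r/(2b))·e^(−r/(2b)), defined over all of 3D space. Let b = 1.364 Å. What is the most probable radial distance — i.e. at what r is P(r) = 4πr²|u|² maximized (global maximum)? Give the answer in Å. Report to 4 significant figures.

r ≈ 7.142 Å

Differentiate P(r) = 4πr²|u|² with respect to r and set to zero.
Solving yields r = b·(√(5) + 3).
With b = 1.364, the most probable radial distance is 7.1420 Å.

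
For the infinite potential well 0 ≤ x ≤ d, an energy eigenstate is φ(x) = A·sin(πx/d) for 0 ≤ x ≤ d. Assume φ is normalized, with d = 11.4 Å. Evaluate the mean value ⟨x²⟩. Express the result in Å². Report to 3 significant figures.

⟨x^2⟩ ≈ 36.7 Å^2

⟨x²⟩ = ∫ x^2 |φ|² dx over the full domain.
The ratio of the moment integral to the normalization integral gives ⟨x²⟩ = -d^2/(2·π^2) + d^2/3.
With d = 11.4, ⟨x^2⟩ = 36.74.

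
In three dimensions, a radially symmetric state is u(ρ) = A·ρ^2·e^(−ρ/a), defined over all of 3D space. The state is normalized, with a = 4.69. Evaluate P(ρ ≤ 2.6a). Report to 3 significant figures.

P ≈ 0.268

P = ∫ |u|² 4πρ² dρ over ρ ≤ 2.6a.
Normalization gives A² = 1/(45·π·a^7/2).
Substituting t = ρ/a, A², 4π and the length scale all cancel in the ratio: P = ∫_{0}^{2.6} t^6·e^(-2·t) dt / ∫_{0}^{∞} t^6·e^(-2·t) dt.
An antiderivative of t^6·e^(-2·t) is -(4·t^6 + 12·t^5 + 30·t^4 + 60·t^3 + 90·t^2 + 90·t + 45)·e^(-2·t)/8; evaluating from 0 to 2.6 gives ≈ 1.5053, while the full integral is 45/8.
The region integral divided by the full integral gives P = 0.2676.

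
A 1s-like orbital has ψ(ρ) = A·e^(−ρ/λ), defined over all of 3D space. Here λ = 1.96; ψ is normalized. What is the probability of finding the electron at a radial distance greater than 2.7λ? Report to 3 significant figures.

P = ∫ |ψ|² 4πρ² dρ over ρ > 2.7λ.
A² is fixed by ∫₀^∞ 4πρ²|ψ|² dρ = 1, i.e. A² = (π·λ^3)^(−1).
In terms of u = ρ/λ (A², 4π and the length scale all cancel between numerator and denominator), P = [∫_{2.7}^{∞} u^2·e^(-2·u) du] / [∫_{0}^{∞} u^2·e^(-2·u) du].
An antiderivative of u^2·e^(-2·u) is -(2·u^2 + 2·u + 1)·e^(-2·u)/4; evaluating from 2.7 to ∞ gives 1049·e^(-27/5)/200, while the full integral is 1/4.
This evaluates to P = 0.09476.

P ≈ 0.0948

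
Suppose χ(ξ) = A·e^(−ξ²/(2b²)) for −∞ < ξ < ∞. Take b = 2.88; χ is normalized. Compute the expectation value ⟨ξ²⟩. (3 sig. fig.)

⟨ξ^2⟩ ≈ 4.15

⟨ξ²⟩ = ∫ ξ^2 |χ|² dξ over the full domain.
Using the Gaussian integral ∫_{−∞}^{∞} e^(−αξ²) dξ = √(π/α), evaluating both integrals, ⟨ξ²⟩ = b^2/2.
With b = 2.88, ⟨ξ^2⟩ = 4.147.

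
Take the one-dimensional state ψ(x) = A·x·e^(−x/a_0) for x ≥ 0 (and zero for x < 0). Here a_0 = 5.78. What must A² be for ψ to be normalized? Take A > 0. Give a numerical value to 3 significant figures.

A^2 ≈ 0.0207

The normalization condition is ∫|ψ|² dx = 1 from 0 to ∞.
Using ∫₀^∞ xⁿ e^(−αx) dx = n!/αⁿ⁺¹, with ψ = A·x·e^(−x/a_0), the integral evaluates to A²·[a_0^3/4].
So A² = (a_0^3/4)^(−1).
Substituting a_0 = 5.78 gives A² = 0.02071, so A = 0.1439.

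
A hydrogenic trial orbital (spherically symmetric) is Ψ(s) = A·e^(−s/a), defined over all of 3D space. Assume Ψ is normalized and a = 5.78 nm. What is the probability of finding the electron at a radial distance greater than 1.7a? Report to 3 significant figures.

P ≈ 0.340

P = ∫ |Ψ|² 4πs² ds over s > 1.7a.
The full normalization integral is A²·[π·a^3] = 1, fixing A².
Substituting u = s/a, A², 4π and the length scale all cancel in the ratio: P = ∫_{1.7}^{∞} u^2·e^(-2·u) du / ∫_{0}^{∞} u^2·e^(-2·u) du.
With ∫ u^2·e^(-2·u) du = -(2·u^2 + 2·u + 1)·e^(-2·u)/4 + C, the region integral is 509·e^(-17/5)/200 and the full one is 1/4.
This evaluates to P = 0.3397.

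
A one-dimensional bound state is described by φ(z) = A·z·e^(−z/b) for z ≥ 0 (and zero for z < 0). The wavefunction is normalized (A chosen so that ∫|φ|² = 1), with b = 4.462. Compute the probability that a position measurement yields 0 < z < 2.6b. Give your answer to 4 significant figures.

|φ|² is the probability density, so P = ∫_{0}^{2.6b} |φ|² dz.
With A² fixed by ∫|φ|² = 1, i.e. A² = (b^3/4)^(−1), substitute and integrate.
Substituting u = z/b, A² and the length scale cancel in the ratio: P = ∫_{0}^{2.6} u^2·e^(-2·u) du / ∫_{0}^{∞} u^2·e^(-2·u) du.
With ∫ u^2·e^(-2·u) du = -(2·u^2 + 2·u + 1)·e^(-2·u)/4 + C, the region integral is 1/4 - 493·e^(-26/5)/100 and the full one is 1/4.
The result is P = 0.89121.

P ≈ 0.8912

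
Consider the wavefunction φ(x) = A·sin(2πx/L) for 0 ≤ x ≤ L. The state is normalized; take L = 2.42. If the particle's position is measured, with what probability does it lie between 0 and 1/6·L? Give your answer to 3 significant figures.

P ≈ 0.0978

The probability is P = ∫ |φ|² dx over [0, 1/6·L].
Since A² = 1/(L/2), this is the region integral divided by the full normalization integral.
Substituting u = x/L, A² and the length scale cancel in the ratio: P = ∫_{0}^{1/6} sin(2·π·u)^2 du / ∫_{0}^{1} sin(2·π·u)^2 du.
An antiderivative of sin(2·π·u)^2 is u/2 - sin(4·π·u)/(8·π); evaluating from 0 to 1/6 gives -√(3)/(16·π) + 1/12, while the full integral is 1/2.
This works out to P = (-√(3)/8 + π/6)/π.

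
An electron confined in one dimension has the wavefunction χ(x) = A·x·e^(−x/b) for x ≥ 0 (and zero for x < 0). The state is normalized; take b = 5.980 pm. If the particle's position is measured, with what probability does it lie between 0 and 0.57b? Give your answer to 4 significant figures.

P ≈ 0.1078

|χ|² is the probability density, so P = ∫_{0}^{0.57b} |χ|² dx.
The normalization integral ∫|χ|²dx over the whole domain equals b^3/4·A², and A² cancels in the ratio.
Substituting u = x/b, A² and the length scale cancel in the ratio: P = ∫_{0}^{0.57} u^2·e^(-2·u) du / ∫_{0}^{∞} u^2·e^(-2·u) du.
With ∫ u^2·e^(-2·u) du = -(2·u^2 + 2·u + 1)·e^(-2·u)/4 + C, the region integral is ≈ 0.0269422 and the full one is 1/4.
Evaluating gives P = 0.10777.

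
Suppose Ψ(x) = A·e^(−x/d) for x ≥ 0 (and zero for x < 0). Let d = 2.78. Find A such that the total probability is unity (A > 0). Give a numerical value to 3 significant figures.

A ≈ 0.848

Require ∫ |Ψ|² dx = 1 over the whole domain.
Recall ∫₀^∞ x^m e^(−x/β) dx = m!·β^(m+1), with Ψ = A·e^(−x/d), the integral evaluates to A²·[d/2].
Hence A² = 1/[d/2].
Substituting d = 2.78 gives A² = 0.7194, so A = 0.8482.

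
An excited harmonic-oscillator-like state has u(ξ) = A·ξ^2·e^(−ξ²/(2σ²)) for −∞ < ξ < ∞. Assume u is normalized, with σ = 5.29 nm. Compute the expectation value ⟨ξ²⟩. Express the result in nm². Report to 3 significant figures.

The expectation value is the |u|²-weighted average of ξ^2: ∫ ξ^2|u|² dξ.
Evaluating both integrals, ⟨ξ²⟩ = 5·σ^2/2.
Putting σ = 5.29 gives 69.96.

⟨ξ^2⟩ ≈ 70.0 nm^2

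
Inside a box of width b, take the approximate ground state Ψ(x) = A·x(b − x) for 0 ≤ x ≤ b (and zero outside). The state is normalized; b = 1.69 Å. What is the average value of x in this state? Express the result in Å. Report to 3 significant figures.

⟨x⟩ = ∫ x |Ψ|² dx over the full domain.
Evaluating both integrals, ⟨x⟩ = b/2.
With b = 1.69, ⟨x⟩ = 0.8450.

⟨x⟩ ≈ 0.845 Å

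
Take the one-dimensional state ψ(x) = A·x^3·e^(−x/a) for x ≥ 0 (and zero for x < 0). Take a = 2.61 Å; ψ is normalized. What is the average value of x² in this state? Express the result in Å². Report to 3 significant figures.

⟨x^2⟩ ≈ 95.4 Å^2

⟨x²⟩ = ∫ x^2 |ψ|² dx over the full domain.
With ∫₀^∞ x^8 e^(−αx) dx = 8!/α^9, evaluating both integrals, ⟨x²⟩ = 14·a^2.
Putting a = 2.61 gives 95.37.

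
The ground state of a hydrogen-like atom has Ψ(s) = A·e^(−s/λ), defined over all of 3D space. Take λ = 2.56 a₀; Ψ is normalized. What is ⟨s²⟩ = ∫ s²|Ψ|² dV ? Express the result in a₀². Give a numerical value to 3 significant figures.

⟨s^2⟩ ≈ 19.7 a₀^2

⟨s²⟩ = ∫ s^2 |Ψ|² 4πs² ds over the full domain.
With ∫₀^∞ s^4 e^(−αs) ds = 4!/α^5, since the A² factors cancel between numerator and denominator, ⟨s²⟩ = 3·λ^2.
Putting λ = 2.56 gives 19.66.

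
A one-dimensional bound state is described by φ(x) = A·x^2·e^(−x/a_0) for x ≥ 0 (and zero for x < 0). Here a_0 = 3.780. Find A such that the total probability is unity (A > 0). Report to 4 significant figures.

A ≈ 0.04157

Require ∫ |φ|² dx = 1 over the whole domain.
Using ∫₀^∞ xⁿ e^(−αx) dx = n!/αⁿ⁺¹, carrying out the integral gives A² · 3·a_0^5/4.
Setting this equal to 1 gives A² = 1/(3·a_0^5/4).
With a_0 = 3.780: A² = 0.0017277 and A = 0.041566.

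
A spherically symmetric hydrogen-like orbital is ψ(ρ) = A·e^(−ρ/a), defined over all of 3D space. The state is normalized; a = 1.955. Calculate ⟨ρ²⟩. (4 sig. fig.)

⟨ρ^2⟩ ≈ 11.47

⟨ρ²⟩ = ∫ ρ^2 |ψ|² 4πρ² dρ over the full domain.
Using ∫₀^∞ ρⁿ e^(−αρ) dρ = n!/αⁿ⁺¹, the ratio of the moment integral to the normalization integral gives ⟨ρ²⟩ = 3·a^2.
With a = 1.955, ⟨ρ^2⟩ = 11.466.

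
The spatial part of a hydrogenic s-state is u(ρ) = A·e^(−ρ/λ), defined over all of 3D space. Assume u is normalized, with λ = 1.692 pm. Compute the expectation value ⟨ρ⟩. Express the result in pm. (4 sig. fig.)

⟨ρ⟩ = ∫ ρ |u|² 4πρ² dρ over the full domain.
With ∫₀^∞ ρ^3 e^(−αρ) dρ = 3!/α^4, evaluating both integrals, ⟨ρ⟩ = 3·λ/2.
Putting λ = 1.692 gives 2.5380.

⟨ρ⟩ ≈ 2.538 pm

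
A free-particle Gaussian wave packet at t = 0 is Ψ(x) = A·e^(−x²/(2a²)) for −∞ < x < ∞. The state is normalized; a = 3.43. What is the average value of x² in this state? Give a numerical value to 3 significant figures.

⟨x^2⟩ ≈ 5.88

The expectation value is the |Ψ|²-weighted average of x^2: ∫ x^2|Ψ|² dx.
The ratio of the moment integral to the normalization integral gives ⟨x²⟩ = a^2/2.
Putting a = 3.43 gives 5.882.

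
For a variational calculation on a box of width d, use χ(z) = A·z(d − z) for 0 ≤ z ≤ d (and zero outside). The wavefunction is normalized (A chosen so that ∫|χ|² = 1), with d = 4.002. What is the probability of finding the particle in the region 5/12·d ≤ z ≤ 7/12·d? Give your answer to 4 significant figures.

P = ∫_{5/12·d}^{7/12·d} |χ(z)|² dz.
The normalization integral ∫|χ|²dz over the whole domain equals d^5/30·A², and A² cancels in the ratio.
In terms of u = z/d (A² and the length scale cancel between numerator and denominator), P = [∫_{5/12}^{7/12} u^2·(1 - u)^2 du] / [∫_{0}^{1} u^2·(1 - u)^2 du].
An antiderivative of u^2·(1 - u)^2 is u^3·(6·u^2 - 15·u + 10)/30; evaluating from 5/12 to 7/12 gives ≈ 0.0102254, while the full integral is 1/30.
Taking the ratio, P = 0.30676.

P ≈ 0.3068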